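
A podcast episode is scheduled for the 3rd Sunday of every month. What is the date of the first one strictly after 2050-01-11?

2050-01-16

January 2050 starts on a Saturday; its first Sunday is the 2nd, so the 3rd Sunday is the 16th — 2050-01-16.
2050-01-16 is after 2050-01-11, so that is the next one.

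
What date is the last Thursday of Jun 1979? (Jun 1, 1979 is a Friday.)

Jun 1979 begins on a Friday, so the first Thursday is Jun 7 (6 days later).
Jun 1979 has 30 days. Adding weeks: 7, 14, 21, 28 — the last one ≤ 30 is the 28th.

Jun 28, 1979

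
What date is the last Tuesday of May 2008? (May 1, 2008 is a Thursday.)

May 2008 begins on a Thursday, so the first Tuesday is May 6 (5 days later).
May 2008 has 31 days. Adding weeks: 6, 13, 20, 27 — the last one ≤ 31 is the 27th.

May 27, 2008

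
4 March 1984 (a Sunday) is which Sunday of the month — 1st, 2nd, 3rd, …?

Day 4 falls in week ⌈4/7⌉ of the month.
Days 1–7 hold the 1st Sunday, 8–14 the 2nd, 15–21 the 3rd, 22–28 the 4th, 29–31 the 5th.
4 is in the range for the 1st.

1st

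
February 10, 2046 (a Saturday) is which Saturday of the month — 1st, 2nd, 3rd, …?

2nd

Day 10 falls in week ⌈10/7⌉ of the month.
Days 1–7 hold the 1st Saturday, 8–14 the 2nd, 15–21 the 3rd, 22–28 the 4th, 29–31 the 5th.
10 is in the range for the 2nd.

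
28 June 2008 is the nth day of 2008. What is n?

180

Days in months before June: 31 + 29 + 31 + 30 + 31 = 152.
Plus 28 days into June → day 180.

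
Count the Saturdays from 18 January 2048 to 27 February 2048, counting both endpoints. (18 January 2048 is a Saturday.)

6

18 January 2048 is a Saturday; the first Saturday on or after it is 18 January 2048.
From 18 January 2048 to 27 February 2048: 13 + 27 = 40 days (rest of January, February).
40 ÷ 7 = 5 full weeks with remainder 5, so 5 more Saturdays after the first → 6.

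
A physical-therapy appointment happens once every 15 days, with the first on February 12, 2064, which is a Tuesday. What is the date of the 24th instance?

The 24th occurrence is 23 intervals after the first: 23 × 15 = 345 days after February 12, 2064.
February has 29 days — 17 days to the end of February leaves 328.
March has 31 days (297 left).
April has 30 days (267 left).
May has 31 days (236 left).
June has 30 days (206 left).
July has 31 days (175 left).
August has 31 days (144 left).
September has 30 days (114 left).
October has 31 days (83 left).
November has 30 days (53 left).
December has 31 days (22 left).
22 days into January → January 22, 2065.

January 22, 2065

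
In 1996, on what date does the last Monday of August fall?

The first Monday of August 1996 is August 5.
August 1996 has 31 days. Adding weeks: 5, 12, 19, 26 — the last one ≤ 31 is the 26th.

1996-08-26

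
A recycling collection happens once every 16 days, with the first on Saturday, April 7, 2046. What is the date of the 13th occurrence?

The 13th occurrence is 12 intervals after the first: 12 × 16 = 192 days after April 7, 2046.
April has 30 days — 23 days to the end of April leaves 169.
May has 31 days (138 left).
June has 30 days (108 left).
July has 31 days (77 left).
August has 31 days (46 left).
September has 30 days (16 left).
16 days into October → October 16, 2046.

October 16, 2046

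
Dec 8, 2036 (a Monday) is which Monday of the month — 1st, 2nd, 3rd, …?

Day 8 falls in week ⌈8/7⌉ of the month.
Days 1–7 hold the 1st Monday, 8–14 the 2nd, 15–21 the 3rd, 22–28 the 4th, 29–31 the 5th.
8 is in the range for the 2nd.

2nd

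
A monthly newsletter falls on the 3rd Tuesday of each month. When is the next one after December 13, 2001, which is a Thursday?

December 2001 starts on a Saturday; its first Tuesday is the 4th, so the 3rd Tuesday is the 18th — December 18, 2001.
December 18, 2001 is after December 13, 2001, so that is the next one.

December 18, 2001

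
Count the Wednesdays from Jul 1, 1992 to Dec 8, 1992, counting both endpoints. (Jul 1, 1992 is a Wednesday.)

23

Jul 1, 1992 is a Wednesday; the first Wednesday on or after it is Jul 1, 1992.
From Jul 1, 1992 to Dec 8, 1992: 30 + 31 + 30 + 31 + 30 + 8 = 160 days (rest of Jul, Aug, Sep, Oct, Nov, Dec).
160 ÷ 7 = 22 full weeks with remainder 6, so 22 more Wednesdays after the first → 23.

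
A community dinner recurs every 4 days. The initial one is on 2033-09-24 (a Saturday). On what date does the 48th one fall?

2034-03-31

The 48th occurrence is 47 intervals after the first: 47 × 4 = 188 days after 2033-09-24.
September has 30 days — 6 days to the end of September leaves 182.
October has 31 days (151 left).
November has 30 days (121 left).
December has 31 days (90 left).
January has 31 days (59 left).
February has 28 days (31 left).
31 days into March → 2034-03-31.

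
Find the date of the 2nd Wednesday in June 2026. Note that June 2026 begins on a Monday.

10 June 2026

June 2026 begins on a Monday, so the first Wednesday is June 3 (2 days later).
The 2nd Wednesday is 1 weeks later: 3 + 7 = 10.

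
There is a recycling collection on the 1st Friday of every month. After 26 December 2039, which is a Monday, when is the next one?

December 2039 starts on a Thursday, so its 1st Friday is 2 December 2039 (1 day in).
That is not after 26 December 2039, so look at January 2040.
January 2040 starts on a Sunday, so its 1st Friday is 6 January 2040 (5 days in).

6 January 2040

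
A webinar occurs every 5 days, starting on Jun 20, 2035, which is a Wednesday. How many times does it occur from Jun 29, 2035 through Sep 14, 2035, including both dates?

Occurrences land 5·i days after Jun 20, 2035 for i = 0, 1, 2, …
Jun 29, 2035 is 9 days after the start; 9 ÷ 5 = 1 remainder 4; since the remainder is 4, round up to i = 2. First occurrence in the window: #3 on Jun 30, 2035 (2×5 = 10 days in).
Sep 14, 2035 is 86 days after the start; 86 ÷ 5 = 17 remainder 1. Last occurrence in the window: #18 on Sep 13, 2035.
Occurrences #3 through #18: 16 in total.

16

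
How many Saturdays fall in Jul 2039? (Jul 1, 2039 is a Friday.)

Jul 1, 2039 is a Friday; the first Saturday on or after it is Jul 2, 2039 (1 day later).
From Jul 2, 2039 to Jul 31, 2039 is 31 − 2 = 29 days.
29 ÷ 7 = 4 full weeks with remainder 1, so 4 more Saturdays after the first → 5.

5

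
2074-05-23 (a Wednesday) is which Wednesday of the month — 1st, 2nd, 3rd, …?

Day 23 falls in week ⌈23/7⌉ of the month.
Days 1–7 hold the 1st Wednesday, 8–14 the 2nd, 15–21 the 3rd, 22–28 the 4th, 29–31 the 5th.
23 is in the range for the 4th.

4th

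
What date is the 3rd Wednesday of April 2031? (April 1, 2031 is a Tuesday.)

16 April 2031

April 2031 begins on a Tuesday, so the first Wednesday is April 2 (1 day later).
The 3rd Wednesday is 2 weeks later: 2 + 14 = 16.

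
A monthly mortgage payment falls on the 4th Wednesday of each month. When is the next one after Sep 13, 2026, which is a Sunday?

Sep 2026 starts on a Tuesday; its first Wednesday is the 2nd, so the 4th Wednesday is the 23rd — Sep 23, 2026.
Sep 23, 2026 is after Sep 13, 2026, so that is the next one.

Sep 23, 2026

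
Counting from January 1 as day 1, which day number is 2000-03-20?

Days in months before March: 31 + 29 = 60.
Plus 20 days into March → day 80.

80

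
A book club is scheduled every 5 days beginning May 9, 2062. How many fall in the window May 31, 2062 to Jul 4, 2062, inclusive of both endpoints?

Occurrences land 5·i days after May 9, 2062 for i = 0, 1, 2, …
May 31, 2062 is 22 days after the start; 22 ÷ 5 = 4 remainder 2; since the remainder is 2, round up to i = 5. First occurrence in the window: #6 on Jun 3, 2062 (5×5 = 25 days in).
Jul 4, 2062 is 56 days after the start; 56 ÷ 5 = 11 remainder 1. Last occurrence in the window: #12 on Jul 3, 2062.
Occurrences #6 through #12: 7 in total.

7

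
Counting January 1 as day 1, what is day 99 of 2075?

Jan has 31 days (99 − 31 = 68 remain).
Feb has 28 days (68 − 28 = 40 remain).
Mar has 31 days (40 − 31 = 9 remain).
9 into Apr → Apr 9.

Apr 9, 2075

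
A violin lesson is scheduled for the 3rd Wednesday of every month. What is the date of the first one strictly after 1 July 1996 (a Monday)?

17 July 1996

July 1996 starts on a Monday; its first Wednesday is the 3rd, so the 3rd Wednesday is the 17th — 17 July 1996.
17 July 1996 is after 1 July 1996, so that is the next one.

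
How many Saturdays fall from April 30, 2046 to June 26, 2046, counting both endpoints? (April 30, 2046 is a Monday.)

April 30, 2046 is a Monday; the first Saturday on or after it is May 5, 2046 (5 days later).
From May 5, 2046 to June 26, 2046: 26 + 26 = 52 days (rest of May, June).
52 ÷ 7 = 7 full weeks with remainder 3, so 7 more Saturdays after the first → 8.

8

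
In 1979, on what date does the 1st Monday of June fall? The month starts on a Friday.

June 1979 begins on a Friday, so the first Monday is June 4 (3 days later).

June 4, 1979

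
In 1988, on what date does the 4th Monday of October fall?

The first Monday of October 1988 is October 3.
The 4th Monday is 3 weeks later: 3 + 21 = 24.

24 October 1988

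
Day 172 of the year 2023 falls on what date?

January has 31 days (172 − 31 = 141 remain).
February has 28 days (141 − 28 = 113 remain).
March has 31 days (113 − 31 = 82 remain).
April has 30 days (82 − 30 = 52 remain).
May has 31 days (52 − 31 = 21 remain).
21 into June → June 21.

2023-06-21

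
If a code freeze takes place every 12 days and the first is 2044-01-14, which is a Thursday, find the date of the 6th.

2044-03-14

The 6th occurrence is 5 intervals after the first: 5 × 12 = 60 days after 2044-01-14.
January has 31 days — 17 days to the end of January leaves 43.
February has 29 days (14 left).
14 days into March → 2044-03-14.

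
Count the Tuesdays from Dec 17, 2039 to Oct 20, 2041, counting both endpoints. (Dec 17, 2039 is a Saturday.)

Dec 17, 2039 is a Saturday; the first Tuesday on or after it is Dec 20, 2039 (3 days later).
From Dec 20, 2039 to Oct 20, 2041: 11 + 366 + 293 = 670 days (rest of 2039, 2040, to Oct 20, 2041 in 2041).
670 ÷ 7 = 95 full weeks with remainder 5, so 95 more Tuesdays after the first → 96.

96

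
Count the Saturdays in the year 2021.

52

1 January 2021 is a Friday; the first Saturday on or after it is 2 January 2021 (1 day later).
From 2 January 2021 to 31 December 2021: 29 + 28 + 31 + 30 + 31 + 30 + 31 + 31 + 30 + 31 + 30 + 31 = 363 days (rest of January, February, March, April, May, June, July, August, September, October, November, December).
363 ÷ 7 = 51 full weeks with remainder 6, so 51 more Saturdays after the first → 52.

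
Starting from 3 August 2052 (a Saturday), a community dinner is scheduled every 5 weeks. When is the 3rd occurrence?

12 October 2052

The 3rd occurrence is 2 intervals after the first: 2 × 35 = 70 days after 3 August 2052.
August has 31 days — 28 days to the end of August leaves 42.
September has 30 days (12 left).
12 days into October → 12 October 2052.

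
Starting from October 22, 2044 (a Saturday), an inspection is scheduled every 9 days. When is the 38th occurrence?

September 20, 2045

The 38th occurrence is 37 intervals after the first: 37 × 9 = 333 days after October 22, 2044.
October has 31 days — 9 days to the end of October leaves 324.
November has 30 days (294 left).
December has 31 days (263 left).
January has 31 days (232 left).
February has 28 days (204 left).
March has 31 days (173 left).
April has 30 days (143 left).
May has 31 days (112 left).
June has 30 days (82 left).
July has 31 days (51 left).
August has 31 days (20 left).
20 days into September → September 20, 2045.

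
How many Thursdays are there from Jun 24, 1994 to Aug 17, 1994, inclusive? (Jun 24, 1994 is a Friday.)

7

Jun 24, 1994 is a Friday; the first Thursday on or after it is Jun 30, 1994 (6 days later).
From Jun 30, 1994 to Aug 17, 1994: 0 + 31 + 17 = 48 days (rest of Jun, Jul, Aug).
48 ÷ 7 = 6 full weeks with remainder 6, so 6 more Thursdays after the first → 7.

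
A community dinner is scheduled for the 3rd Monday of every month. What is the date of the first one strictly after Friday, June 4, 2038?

June 21, 2038

June 2038 starts on a Tuesday; its first Monday is the 7th, so the 3rd Monday is the 21st — June 21, 2038.
June 21, 2038 is after June 4, 2038, so that is the next one.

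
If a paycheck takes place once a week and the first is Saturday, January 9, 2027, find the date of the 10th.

The 10th occurrence is 9 intervals after the first: 9 × 7 = 63 days after January 9, 2027.
January has 31 days — 22 days to the end of January leaves 41.
February has 28 days (13 left).
13 days into March → March 13, 2027.

March 13, 2027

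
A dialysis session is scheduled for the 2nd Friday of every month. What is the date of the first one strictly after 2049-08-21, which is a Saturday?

August 2049 starts on a Sunday; its first Friday is the 6th, so the 2nd Friday is the 13th — 2049-08-13.
That is not after 2049-08-21, so look at September 2049.
September 2049 starts on a Wednesday; its first Friday is the 3rd, so the 2nd Friday is the 10th — 2049-09-10.

2049-09-10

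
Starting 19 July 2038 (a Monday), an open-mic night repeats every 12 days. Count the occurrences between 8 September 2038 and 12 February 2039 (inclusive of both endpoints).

Occurrences land 12·i days after 19 July 2038 for i = 0, 1, 2, …
8 September 2038 is 51 days after the start; 51 ÷ 12 = 4 remainder 3; since the remainder is 3, round up to i = 5. First occurrence in the window: #6 on 17 September 2038 (5×12 = 60 days in).
12 February 2039 is 208 days after the start; 208 ÷ 12 = 17 remainder 4. Last occurrence in the window: #18 on 8 February 2039.
Occurrences #6 through #18: 13 in total.

13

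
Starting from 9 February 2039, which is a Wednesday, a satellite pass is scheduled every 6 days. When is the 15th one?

The 15th occurrence is 14 intervals after the first: 14 × 6 = 84 days after 9 February 2039.
February has 28 days — 19 days to the end of February leaves 65.
March has 31 days (34 left).
April has 30 days (4 left).
4 days into May → 4 May 2039.

4 May 2039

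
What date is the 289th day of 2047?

January has 31 days (289 − 31 = 258 remain).
February has 28 days (258 − 28 = 230 remain).
March has 31 days (230 − 31 = 199 remain).
April has 30 days (199 − 30 = 169 remain).
May has 31 days (169 − 31 = 138 remain).
June has 30 days (138 − 30 = 108 remain).
July has 31 days (108 − 31 = 77 remain).
August has 31 days (77 − 31 = 46 remain).
September has 30 days (46 − 30 = 16 remain).
16 into October → October 16.

2047-10-16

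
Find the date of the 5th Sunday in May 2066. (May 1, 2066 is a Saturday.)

May 2066 begins on a Saturday, so the first Sunday is May 2 (1 day later).
The 5th Sunday is 4 weeks later: 2 + 28 = 30.

May 30, 2066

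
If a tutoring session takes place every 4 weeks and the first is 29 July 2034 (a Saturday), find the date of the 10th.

7 April 2035

The 10th occurrence is 9 intervals after the first: 9 × 28 = 252 days after 29 July 2034.
July has 31 days — 2 days to the end of July leaves 250.
August has 31 days (219 left).
September has 30 days (189 left).
October has 31 days (158 left).
November has 30 days (128 left).
December has 31 days (97 left).
January has 31 days (66 left).
February has 28 days (38 left).
March has 31 days (7 left).
7 days into April → 7 April 2035.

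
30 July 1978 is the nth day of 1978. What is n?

211

Days in months before July: 31 + 28 + 31 + 30 + 31 + 30 = 181.
Plus 30 days into July → day 211.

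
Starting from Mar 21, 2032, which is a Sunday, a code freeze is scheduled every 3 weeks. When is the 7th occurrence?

The 7th occurrence is 6 intervals after the first: 6 × 21 = 126 days after Mar 21, 2032.
Mar has 31 days — 10 days to the end of Mar leaves 116.
Apr has 30 days (86 left).
May has 31 days (55 left).
Jun has 30 days (25 left).
25 days into Jul → Jul 25, 2032.

Jul 25, 2032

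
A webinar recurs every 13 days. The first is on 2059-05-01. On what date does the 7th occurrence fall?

2059-07-18

The 7th occurrence is 6 intervals after the first: 6 × 13 = 78 days after 2059-05-01.
May has 31 days — 30 days to the end of May leaves 48.
June has 30 days (18 left).
18 days into July → 2059-07-18.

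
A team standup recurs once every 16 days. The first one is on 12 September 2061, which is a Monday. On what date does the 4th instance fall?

The 4th occurrence is 3 intervals after the first: 3 × 16 = 48 days after 12 September 2061.
September has 30 days — 18 days to the end of September leaves 30.
30 days into October → 30 October 2061.

30 October 2061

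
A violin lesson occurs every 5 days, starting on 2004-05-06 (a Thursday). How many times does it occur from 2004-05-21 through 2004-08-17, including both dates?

Occurrences land 5·i days after 2004-05-06 for i = 0, 1, 2, …
2004-05-21 is 15 days after the start; 15 ÷ 5 = 3 remainder 0. First occurrence in the window: #4 on 2004-05-21 (3×5 = 15 days in).
2004-08-17 is 103 days after the start; 103 ÷ 5 = 20 remainder 3. Last occurrence in the window: #21 on 2004-08-14.
Occurrences #4 through #21: 18 in total.

18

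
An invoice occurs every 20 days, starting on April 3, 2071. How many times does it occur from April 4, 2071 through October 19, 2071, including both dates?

Occurrences land 20·i days after April 3, 2071 for i = 0, 1, 2, …
April 4, 2071 is 1 day after the start; 1 ÷ 20 = 0 remainder 1; since the remainder is 1, round up to i = 1. First occurrence in the window: #2 on April 23, 2071 (1×20 = 20 days in).
October 19, 2071 is 199 days after the start; 199 ÷ 20 = 9 remainder 19. Last occurrence in the window: #10 on September 30, 2071.
Occurrences #2 through #10: 9 in total.

9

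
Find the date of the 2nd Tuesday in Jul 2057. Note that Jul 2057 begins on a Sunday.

Jul 2057 begins on a Sunday, so the first Tuesday is Jul 3 (2 days later).
The 2nd Tuesday is 1 weeks later: 3 + 7 = 10.

Jul 10, 2057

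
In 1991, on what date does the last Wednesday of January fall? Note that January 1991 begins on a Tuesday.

January 1991 begins on a Tuesday, so the first Wednesday is January 2 (1 day later).
January 1991 has 31 days. Adding weeks: 2, 9, 16, 23, 30 — the last one ≤ 31 is the 30th.

30 January 1991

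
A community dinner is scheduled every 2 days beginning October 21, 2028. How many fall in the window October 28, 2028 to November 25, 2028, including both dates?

Occurrences land 2·i days after October 21, 2028 for i = 0, 1, 2, …
October 28, 2028 is 7 days after the start; 7 ÷ 2 = 3 remainder 1; since the remainder is 1, round up to i = 4. First occurrence in the window: #5 on October 29, 2028 (4×2 = 8 days in).
November 25, 2028 is 35 days after the start; 35 ÷ 2 = 17 remainder 1. Last occurrence in the window: #18 on November 24, 2028.
Occurrences #5 through #18: 14 in total.

14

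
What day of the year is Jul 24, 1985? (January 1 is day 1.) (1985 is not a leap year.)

Days in months before Jul: 31 + 28 + 31 + 30 + 31 + 30 = 181.
Plus 24 days into Jul → day 205.

205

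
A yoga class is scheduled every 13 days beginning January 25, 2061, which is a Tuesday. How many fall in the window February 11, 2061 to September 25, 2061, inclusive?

Occurrences land 13·i days after January 25, 2061 for i = 0, 1, 2, …
February 11, 2061 is 17 days after the start; 17 ÷ 13 = 1 remainder 4; since the remainder is 4, round up to i = 2. First occurrence in the window: #3 on February 20, 2061 (2×13 = 26 days in).
September 25, 2061 is 243 days after the start; 243 ÷ 13 = 18 remainder 9. Last occurrence in the window: #19 on September 16, 2061.
Occurrences #3 through #19: 17 in total.

17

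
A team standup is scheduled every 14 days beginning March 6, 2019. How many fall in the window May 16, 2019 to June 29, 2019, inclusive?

Occurrences land 14·i days after March 6, 2019 for i = 0, 1, 2, …
May 16, 2019 is 71 days after the start; 71 ÷ 14 = 5 remainder 1; since the remainder is 1, round up to i = 6. First occurrence in the window: #7 on May 29, 2019 (6×14 = 84 days in).
June 29, 2019 is 115 days after the start; 115 ÷ 14 = 8 remainder 3. Last occurrence in the window: #9 on June 26, 2019.
Occurrences #7 through #9: 3 in total.

3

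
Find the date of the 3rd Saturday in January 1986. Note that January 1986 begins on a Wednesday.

January 18, 1986

January 1986 begins on a Wednesday, so the first Saturday is January 4 (3 days later).
The 3rd Saturday is 2 weeks later: 4 + 14 = 18.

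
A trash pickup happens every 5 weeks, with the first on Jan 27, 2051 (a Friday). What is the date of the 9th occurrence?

Nov 3, 2051

The 9th occurrence is 8 intervals after the first: 8 × 35 = 280 days after Jan 27, 2051.
Jan has 31 days — 4 days to the end of Jan leaves 276.
Feb has 28 days (248 left).
Mar has 31 days (217 left).
Apr has 30 days (187 left).
May has 31 days (156 left).
Jun has 30 days (126 left).
Jul has 31 days (95 left).
Aug has 31 days (64 left).
Sep has 30 days (34 left).
Oct has 31 days (3 left).
3 days into Nov → Nov 3, 2051.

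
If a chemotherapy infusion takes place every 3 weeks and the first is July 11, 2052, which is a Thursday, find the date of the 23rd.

October 16, 2053

The 23rd occurrence is 22 intervals after the first: 22 × 21 = 462 days after July 11, 2052.
July has 31 days — 20 days to the end of July leaves 442.
From end of July to end of 2052 is 153 days (289 left).
January has 31 days (258 left).
February has 28 days (230 left).
March has 31 days (199 left).
April has 30 days (169 left).
May has 31 days (138 left).
June has 30 days (108 left).
July has 31 days (77 left).
August has 31 days (46 left).
September has 30 days (16 left).
16 days into October → October 16, 2053.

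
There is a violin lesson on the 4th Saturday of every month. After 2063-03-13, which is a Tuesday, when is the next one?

March 2063 starts on a Thursday; its first Saturday is the 3rd, so the 4th Saturday is the 24th — 2063-03-24.
2063-03-24 is after 2063-03-13, so that is the next one.

2063-03-24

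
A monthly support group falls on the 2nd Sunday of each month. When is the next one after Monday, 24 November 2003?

November 2003 starts on a Saturday; its first Sunday is the 2nd, so the 2nd Sunday is the 9th — 9 November 2003.
That is not after 24 November 2003, so look at December 2003.
December 2003 starts on a Monday; its first Sunday is the 7th, so the 2nd Sunday is the 14th — 14 December 2003.

14 December 2003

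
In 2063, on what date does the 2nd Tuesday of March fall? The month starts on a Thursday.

March 2063 begins on a Thursday, so the first Tuesday is March 6 (5 days later).
The 2nd Tuesday is 1 weeks later: 6 + 7 = 13.

March 13, 2063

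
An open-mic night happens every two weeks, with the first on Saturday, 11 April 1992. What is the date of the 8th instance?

The 8th occurrence is 7 intervals after the first: 7 × 14 = 98 days after 11 April 1992.
April has 30 days — 19 days to the end of April leaves 79.
May has 31 days (48 left).
June has 30 days (18 left).
18 days into July → 18 July 1992.

18 July 1992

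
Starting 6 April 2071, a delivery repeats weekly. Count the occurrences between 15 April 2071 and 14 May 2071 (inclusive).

Occurrences land 7·i days after 6 April 2071 for i = 0, 1, 2, …
15 April 2071 is 9 days after the start; 9 ÷ 7 = 1 remainder 2; since the remainder is 2, round up to i = 2. First occurrence in the window: #3 on 20 April 2071 (2×7 = 14 days in).
14 May 2071 is 38 days after the start; 38 ÷ 7 = 5 remainder 3. Last occurrence in the window: #6 on 11 May 2071.
Occurrences #3 through #6: 4 in total.

4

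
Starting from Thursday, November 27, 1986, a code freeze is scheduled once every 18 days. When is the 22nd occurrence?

December 10, 1987

The 22nd occurrence is 21 intervals after the first: 21 × 18 = 378 days after November 27, 1986.
November has 30 days — 3 days to the end of November leaves 375.
December has 31 days (344 left).
January has 31 days (313 left).
February has 28 days (285 left).
March has 31 days (254 left).
April has 30 days (224 left).
May has 31 days (193 left).
June has 30 days (163 left).
July has 31 days (132 left).
August has 31 days (101 left).
September has 30 days (71 left).
October has 31 days (40 left).
November has 30 days (10 left).
10 days into December → December 10, 1987.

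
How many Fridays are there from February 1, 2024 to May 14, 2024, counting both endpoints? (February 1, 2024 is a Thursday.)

February 1, 2024 is a Thursday; the first Friday on or after it is February 2, 2024 (1 day later).
From February 2, 2024 to May 14, 2024: 27 + 31 + 30 + 14 = 102 days (rest of February, March, April, May).
102 ÷ 7 = 14 full weeks with remainder 4, so 14 more Fridays after the first → 15.

15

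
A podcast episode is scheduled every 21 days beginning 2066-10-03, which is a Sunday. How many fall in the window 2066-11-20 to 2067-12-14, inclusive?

18

Occurrences land 21·i days after 2066-10-03 for i = 0, 1, 2, …
2066-11-20 is 48 days after the start; 48 ÷ 21 = 2 remainder 6; since the remainder is 6, round up to i = 3. First occurrence in the window: #4 on 2066-12-05 (3×21 = 63 days in).
2067-12-14 is 437 days after the start; 437 ÷ 21 = 20 remainder 17. Last occurrence in the window: #21 on 2067-11-27.
Occurrences #4 through #21: 18 in total.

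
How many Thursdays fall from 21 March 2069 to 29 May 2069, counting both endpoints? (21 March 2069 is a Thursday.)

21 March 2069 is a Thursday; the first Thursday on or after it is 21 March 2069.
From 21 March 2069 to 29 May 2069: 10 + 30 + 29 = 69 days (rest of March, April, May).
69 ÷ 7 = 9 full weeks with remainder 6, so 9 more Thursdays after the first → 10.

10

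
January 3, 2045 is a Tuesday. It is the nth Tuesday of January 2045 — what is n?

Day 3 falls in week ⌈3/7⌉ of the month.
Days 1–7 hold the 1st Tuesday, 8–14 the 2nd, 15–21 the 3rd, 22–28 the 4th, 29–31 the 5th.
3 is in the range for the 1st.

1st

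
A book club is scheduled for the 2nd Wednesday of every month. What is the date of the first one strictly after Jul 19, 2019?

Aug 14, 2019

Jul 2019 starts on a Monday; its first Wednesday is the 3rd, so the 2nd Wednesday is the 10th — Jul 10, 2019.
That is not after Jul 19, 2019, so look at Aug 2019.
Aug 2019 starts on a Thursday; its first Wednesday is the 7th, so the 2nd Wednesday is the 14th — Aug 14, 2019.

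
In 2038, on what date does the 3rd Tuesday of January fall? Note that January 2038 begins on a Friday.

2038-01-19

January 2038 begins on a Friday, so the first Tuesday is January 5 (4 days later).
The 3rd Tuesday is 2 weeks later: 5 + 14 = 19.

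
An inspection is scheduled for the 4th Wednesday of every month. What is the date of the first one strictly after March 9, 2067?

March 23, 2067

March 2067 starts on a Tuesday; its first Wednesday is the 2nd, so the 4th Wednesday is the 23rd — March 23, 2067.
March 23, 2067 is after March 9, 2067, so that is the next one.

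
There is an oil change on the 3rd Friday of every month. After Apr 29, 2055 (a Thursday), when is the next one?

May 21, 2055

Apr 2055 starts on a Thursday; its first Friday is the 2nd, so the 3rd Friday is the 16th — Apr 16, 2055.
That is not after Apr 29, 2055, so look at May 2055.
May 2055 starts on a Saturday; its first Friday is the 7th, so the 3rd Friday is the 21st — May 21, 2055.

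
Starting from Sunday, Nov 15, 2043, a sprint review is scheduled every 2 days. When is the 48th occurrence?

Feb 17, 2044

The 48th occurrence is 47 intervals after the first: 47 × 2 = 94 days after Nov 15, 2043.
Nov has 30 days — 15 days to the end of Nov leaves 79.
Dec has 31 days (48 left).
Jan has 31 days (17 left).
17 days into Feb → Feb 17, 2044.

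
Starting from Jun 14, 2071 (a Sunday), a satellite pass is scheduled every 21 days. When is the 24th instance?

Oct 9, 2072

The 24th occurrence is 23 intervals after the first: 23 × 21 = 483 days after Jun 14, 2071.
Jun has 30 days — 16 days to the end of Jun leaves 467.
From end of Jun to end of 2071 is 184 days (283 left).
Jan has 31 days (252 left).
Feb has 29 days (223 left).
Mar has 31 days (192 left).
Apr has 30 days (162 left).
May has 31 days (131 left).
Jun has 30 days (101 left).
Jul has 31 days (70 left).
Aug has 31 days (39 left).
Sep has 30 days (9 left).
9 days into Oct → Oct 9, 2072.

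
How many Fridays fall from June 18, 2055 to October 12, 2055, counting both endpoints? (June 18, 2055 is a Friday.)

June 18, 2055 is a Friday; the first Friday on or after it is June 18, 2055.
From June 18, 2055 to October 12, 2055: 12 + 31 + 31 + 30 + 12 = 116 days (rest of June, July, August, September, October).
116 ÷ 7 = 16 full weeks with remainder 4, so 16 more Fridays after the first → 17.

17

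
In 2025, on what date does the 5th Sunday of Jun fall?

Jun 2025 begins on a Sunday, so the first Sunday is Jun 1.
The 5th Sunday is 4 weeks later: 1 + 28 = 29.

Jun 29, 2025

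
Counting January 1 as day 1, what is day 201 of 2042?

January has 31 days (201 − 31 = 170 remain).
February has 28 days (170 − 28 = 142 remain).
March has 31 days (142 − 31 = 111 remain).
April has 30 days (111 − 30 = 81 remain).
May has 31 days (81 − 31 = 50 remain).
June has 30 days (50 − 30 = 20 remain).
20 into July → July 20.

20 July 2042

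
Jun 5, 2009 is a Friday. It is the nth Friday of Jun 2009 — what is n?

Day 5 falls in week ⌈5/7⌉ of the month.
Days 1–7 hold the 1st Friday, 8–14 the 2nd, 15–21 the 3rd, 22–28 the 4th, 29–31 the 5th.
5 is in the range for the 1st.

1st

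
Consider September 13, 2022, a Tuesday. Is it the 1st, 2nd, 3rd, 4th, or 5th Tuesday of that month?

Day 13 falls in week ⌈13/7⌉ of the month.
Days 1–7 hold the 1st Tuesday, 8–14 the 2nd, 15–21 the 3rd, 22–28 the 4th, 29–31 the 5th.
13 is in the range for the 2nd.

2nd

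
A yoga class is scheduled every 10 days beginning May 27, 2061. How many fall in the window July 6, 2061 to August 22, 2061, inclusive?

Occurrences land 10·i days after May 27, 2061 for i = 0, 1, 2, …
July 6, 2061 is 40 days after the start; 40 ÷ 10 = 4 remainder 0. First occurrence in the window: #5 on July 6, 2061 (4×10 = 40 days in).
August 22, 2061 is 87 days after the start; 87 ÷ 10 = 8 remainder 7. Last occurrence in the window: #9 on August 15, 2061.
Occurrences #5 through #9: 5 in total.

5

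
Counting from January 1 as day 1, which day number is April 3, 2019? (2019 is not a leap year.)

93

Days in months before April: 31 + 28 + 31 = 90.
Plus 3 days into April → day 93.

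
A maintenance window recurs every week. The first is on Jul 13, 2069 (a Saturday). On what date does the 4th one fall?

The 4th occurrence is 3 intervals after the first: 3 × 7 = 21 days after Jul 13, 2069.
Jul has 31 days — 18 days to the end of Jul leaves 3.
3 days into Aug → Aug 3, 2069.

Aug 3, 2069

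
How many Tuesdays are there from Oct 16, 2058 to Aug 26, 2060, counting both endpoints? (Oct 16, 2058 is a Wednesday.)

97

Oct 16, 2058 is a Wednesday; the first Tuesday on or after it is Oct 22, 2058 (6 days later).
From Oct 22, 2058 to Aug 26, 2060: 70 + 365 + 239 = 674 days (rest of 2058, 2059, to Aug 26, 2060 in 2060).
674 ÷ 7 = 96 full weeks with remainder 2, so 96 more Tuesdays after the first → 97.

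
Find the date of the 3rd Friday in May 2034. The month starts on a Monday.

May 2034 begins on a Monday, so the first Friday is May 5 (4 days later).
The 3rd Friday is 2 weeks later: 5 + 14 = 19.

19 May 2034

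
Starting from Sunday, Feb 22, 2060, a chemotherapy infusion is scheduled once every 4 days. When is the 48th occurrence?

The 48th occurrence is 47 intervals after the first: 47 × 4 = 188 days after Feb 22, 2060.
Feb has 29 days — 7 days to the end of Feb leaves 181.
Mar has 31 days (150 left).
Apr has 30 days (120 left).
May has 31 days (89 left).
Jun has 30 days (59 left).
Jul has 31 days (28 left).
28 days into Aug → Aug 28, 2060.

Aug 28, 2060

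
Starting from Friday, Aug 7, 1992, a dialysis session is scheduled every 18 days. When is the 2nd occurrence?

The 2nd occurrence is 1 interval after the first: 1 × 18 = 18 days after Aug 7, 1992.
18 days later is Aug 25, 1992.

Aug 25, 1992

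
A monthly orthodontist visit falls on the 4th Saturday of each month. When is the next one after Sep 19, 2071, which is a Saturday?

Sep 2071 starts on a Tuesday; its first Saturday is the 5th, so the 4th Saturday is the 26th — Sep 26, 2071.
Sep 26, 2071 is after Sep 19, 2071, so that is the next one.

Sep 26, 2071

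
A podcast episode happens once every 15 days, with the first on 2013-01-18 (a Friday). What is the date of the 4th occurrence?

The 4th occurrence is 3 intervals after the first: 3 × 15 = 45 days after 2013-01-18.
January has 31 days — 13 days to the end of January leaves 32.
February has 28 days (4 left).
4 days into March → 2013-03-04.

2013-03-04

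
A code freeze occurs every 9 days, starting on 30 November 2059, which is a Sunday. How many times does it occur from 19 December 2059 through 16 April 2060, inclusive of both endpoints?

13

Occurrences land 9·i days after 30 November 2059 for i = 0, 1, 2, …
19 December 2059 is 19 days after the start; 19 ÷ 9 = 2 remainder 1; since the remainder is 1, round up to i = 3. First occurrence in the window: #4 on 27 December 2059 (3×9 = 27 days in).
16 April 2060 is 138 days after the start; 138 ÷ 9 = 15 remainder 3. Last occurrence in the window: #16 on 13 April 2060.
Occurrences #4 through #16: 13 in total.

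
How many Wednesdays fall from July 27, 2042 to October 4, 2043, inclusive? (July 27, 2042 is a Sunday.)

July 27, 2042 is a Sunday; the first Wednesday on or after it is July 30, 2042 (3 days later).
From July 30, 2042 to October 4, 2043: 154 + 277 = 431 days (rest of 2042, to October 4, 2043 in 2043).
431 ÷ 7 = 61 full weeks with remainder 4, so 61 more Wednesdays after the first → 62.

62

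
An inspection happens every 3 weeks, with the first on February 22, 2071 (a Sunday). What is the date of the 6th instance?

The 6th occurrence is 5 intervals after the first: 5 × 21 = 105 days after February 22, 2071.
February has 28 days — 6 days to the end of February leaves 99.
March has 31 days (68 left).
April has 30 days (38 left).
May has 31 days (7 left).
7 days into June → June 7, 2071.

June 7, 2071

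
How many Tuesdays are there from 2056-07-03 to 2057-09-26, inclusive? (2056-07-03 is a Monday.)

2056-07-03 is a Monday; the first Tuesday on or after it is 2056-07-04 (1 day later).
From 2056-07-04 to 2057-09-26: 180 + 269 = 449 days (rest of 2056, to 2057-09-26 in 2057).
449 ÷ 7 = 64 full weeks with remainder 1, so 64 more Tuesdays after the first → 65.

65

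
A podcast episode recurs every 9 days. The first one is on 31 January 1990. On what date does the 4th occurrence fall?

The 4th occurrence is 3 intervals after the first: 3 × 9 = 27 days after 31 January 1990.
January has 31 days — 0 days to the end of January leaves 27.
27 days into February → 27 February 1990.

27 February 1990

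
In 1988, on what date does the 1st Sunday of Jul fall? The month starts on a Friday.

Jul 3, 1988

Jul 1988 begins on a Friday, so the first Sunday is Jul 3 (2 days later).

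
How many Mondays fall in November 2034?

2034-11-01 is a Wednesday; the first Monday on or after it is 2034-11-06 (5 days later).
From 2034-11-06 to 2034-11-30 is 30 − 6 = 24 days.
24 ÷ 7 = 3 full weeks with remainder 3, so 3 more Mondays after the first → 4.

4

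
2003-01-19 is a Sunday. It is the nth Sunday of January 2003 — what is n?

Day 19 falls in week ⌈19/7⌉ of the month.
Days 1–7 hold the 1st Sunday, 8–14 the 2nd, 15–21 the 3rd, 22–28 the 4th, 29–31 the 5th.
19 is in the range for the 3rd.

3rd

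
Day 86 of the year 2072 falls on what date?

January has 31 days (86 − 31 = 55 remain).
February has 29 days (55 − 29 = 26 remain).
26 into March → March 26.

26 March 2072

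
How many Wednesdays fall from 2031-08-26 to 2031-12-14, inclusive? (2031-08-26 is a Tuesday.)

16

2031-08-26 is a Tuesday; the first Wednesday on or after it is 2031-08-27 (1 day later).
From 2031-08-27 to 2031-12-14: 4 + 30 + 31 + 30 + 14 = 109 days (rest of August, September, October, November, December).
109 ÷ 7 = 15 full weeks with remainder 4, so 15 more Wednesdays after the first → 16.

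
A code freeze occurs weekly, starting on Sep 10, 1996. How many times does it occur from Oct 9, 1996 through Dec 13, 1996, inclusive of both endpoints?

Occurrences land 7·i days after Sep 10, 1996 for i = 0, 1, 2, …
Oct 9, 1996 is 29 days after the start; 29 ÷ 7 = 4 remainder 1; since the remainder is 1, round up to i = 5. First occurrence in the window: #6 on Oct 15, 1996 (5×7 = 35 days in).
Dec 13, 1996 is 94 days after the start; 94 ÷ 7 = 13 remainder 3. Last occurrence in the window: #14 on Dec 10, 1996.
Occurrences #6 through #14: 9 in total.

9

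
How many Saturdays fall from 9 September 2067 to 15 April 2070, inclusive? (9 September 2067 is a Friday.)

9 September 2067 is a Friday; the first Saturday on or after it is 10 September 2067 (1 day later).
From 10 September 2067 to 15 April 2070: 112 + 366 + 365 + 105 = 948 days (rest of 2067, 2068, 2069, to 15 April 2070 in 2070).
948 ÷ 7 = 135 full weeks with remainder 3, so 135 more Saturdays after the first → 136.

136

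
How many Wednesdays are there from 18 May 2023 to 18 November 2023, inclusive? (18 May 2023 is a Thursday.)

26

18 May 2023 is a Thursday; the first Wednesday on or after it is 24 May 2023 (6 days later).
From 24 May 2023 to 18 November 2023: 7 + 30 + 31 + 31 + 30 + 31 + 18 = 178 days (rest of May, June, July, August, September, October, November).
178 ÷ 7 = 25 full weeks with remainder 3, so 25 more Wednesdays after the first → 26.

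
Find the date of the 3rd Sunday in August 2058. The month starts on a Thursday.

2058-08-18

August 2058 begins on a Thursday, so the first Sunday is August 4 (3 days later).
The 3rd Sunday is 2 weeks later: 4 + 14 = 18.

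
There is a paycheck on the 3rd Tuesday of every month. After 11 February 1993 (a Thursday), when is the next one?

16 February 1993

February 1993 starts on a Monday; its first Tuesday is the 2nd, so the 3rd Tuesday is the 16th — 16 February 1993.
16 February 1993 is after 11 February 1993, so that is the next one.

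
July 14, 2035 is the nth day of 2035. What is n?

Days in months before July: 31 + 28 + 31 + 30 + 31 + 30 = 181.
Plus 14 days into July → day 195.

195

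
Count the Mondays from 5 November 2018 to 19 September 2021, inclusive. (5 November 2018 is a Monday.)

150

5 November 2018 is a Monday; the first Monday on or after it is 5 November 2018.
From 5 November 2018 to 19 September 2021: 56 + 365 + 366 + 262 = 1049 days (rest of 2018, 2019, 2020, to 19 September 2021 in 2021).
1049 ÷ 7 = 149 full weeks with remainder 6, so 149 more Mondays after the first → 150.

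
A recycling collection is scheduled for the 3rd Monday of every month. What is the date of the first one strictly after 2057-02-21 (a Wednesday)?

2057-03-19

February 2057 starts on a Thursday; its first Monday is the 5th, so the 3rd Monday is the 19th — 2057-02-19.
That is not after 2057-02-21, so look at March 2057.
March 2057 starts on a Thursday; its first Monday is the 5th, so the 3rd Monday is the 19th — 2057-03-19.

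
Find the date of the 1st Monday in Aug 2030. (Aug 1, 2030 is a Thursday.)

Aug 2030 begins on a Thursday, so the first Monday is Aug 5 (4 days later).

Aug 5, 2030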